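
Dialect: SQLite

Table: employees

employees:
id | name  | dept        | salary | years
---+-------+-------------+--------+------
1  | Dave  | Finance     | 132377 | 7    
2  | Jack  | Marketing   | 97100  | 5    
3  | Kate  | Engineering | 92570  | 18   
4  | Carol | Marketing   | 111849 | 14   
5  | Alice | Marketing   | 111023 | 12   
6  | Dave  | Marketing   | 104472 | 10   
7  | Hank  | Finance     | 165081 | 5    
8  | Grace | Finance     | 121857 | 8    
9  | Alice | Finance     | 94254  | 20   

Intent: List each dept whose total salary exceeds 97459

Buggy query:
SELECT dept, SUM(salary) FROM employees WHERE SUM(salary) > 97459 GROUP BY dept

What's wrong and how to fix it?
Bug: WHERE runs before GROUP BY, so aggregates aren't available there

Fix: Move the aggregate condition to a HAVING clause

Corrected query:
SELECT dept, SUM(salary) FROM employees GROUP BY dept HAVING SUM(salary) > 97459

Result:
dept      | SUM(salary)
----------+------------
Finance   | 513569     
Marketing | 424444     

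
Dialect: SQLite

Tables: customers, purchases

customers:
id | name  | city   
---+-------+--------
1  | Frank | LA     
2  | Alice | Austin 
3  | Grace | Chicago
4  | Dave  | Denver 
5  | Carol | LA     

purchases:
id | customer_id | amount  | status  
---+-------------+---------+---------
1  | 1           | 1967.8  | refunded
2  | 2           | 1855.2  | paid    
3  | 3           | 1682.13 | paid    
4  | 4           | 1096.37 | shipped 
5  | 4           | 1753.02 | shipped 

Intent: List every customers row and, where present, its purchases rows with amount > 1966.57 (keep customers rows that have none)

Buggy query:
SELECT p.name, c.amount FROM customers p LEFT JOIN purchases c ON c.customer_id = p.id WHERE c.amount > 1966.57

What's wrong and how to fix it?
Bug: A WHERE condition on the right-hand table after LEFT JOIN drops unmatched parents

Fix: Put 'c.amount > 1966.57' in the JOIN's ON clause instead of WHERE

Corrected query:
SELECT p.name, c.amount FROM customers p LEFT JOIN purchases c ON c.customer_id = p.id AND c.amount > 1966.57

Result:
name  | amount
------+-------
Frank | 1967.8
Alice | NULL  
Grace | NULL  
Dave  | NULL  
Carol | NULL  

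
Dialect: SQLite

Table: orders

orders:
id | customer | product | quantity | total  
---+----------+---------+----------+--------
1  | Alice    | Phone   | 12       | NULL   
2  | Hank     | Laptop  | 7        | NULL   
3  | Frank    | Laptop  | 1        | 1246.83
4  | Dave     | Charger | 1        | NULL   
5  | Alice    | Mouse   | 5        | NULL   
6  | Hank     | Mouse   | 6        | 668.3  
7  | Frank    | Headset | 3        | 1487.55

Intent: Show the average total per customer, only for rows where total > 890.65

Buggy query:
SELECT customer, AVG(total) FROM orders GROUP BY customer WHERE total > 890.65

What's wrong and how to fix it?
Bug: WHERE cannot follow GROUP BY

Fix: Place WHERE between FROM and GROUP BY

Corrected query:
SELECT customer, AVG(total) FROM orders WHERE total > 890.65 GROUP BY customer

Result:
customer | AVG(total)
---------+-----------
Frank    | 1367.19   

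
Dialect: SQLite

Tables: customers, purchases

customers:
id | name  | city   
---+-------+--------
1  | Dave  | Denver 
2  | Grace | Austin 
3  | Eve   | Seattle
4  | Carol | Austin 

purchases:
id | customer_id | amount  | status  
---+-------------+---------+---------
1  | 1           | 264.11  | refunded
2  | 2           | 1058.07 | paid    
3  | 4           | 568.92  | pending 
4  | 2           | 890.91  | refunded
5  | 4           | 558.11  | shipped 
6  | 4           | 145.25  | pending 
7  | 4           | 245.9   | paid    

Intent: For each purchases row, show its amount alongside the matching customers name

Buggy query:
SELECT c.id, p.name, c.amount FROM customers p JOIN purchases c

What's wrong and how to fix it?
Bug: Missing join condition: each purchases row is matched to all customers rows instead of just its own

Fix: Specify the join condition linking the foreign key to the parent id

Corrected query:
SELECT c.id, p.name, c.amount FROM customers p JOIN purchases c ON c.customer_id = p.id

Result:
id | name  | amount 
---+-------+--------
1  | Dave  | 264.11 
2  | Grace | 1058.07
3  | Carol | 568.92 
4  | Grace | 890.91 
5  | Carol | 558.11 
6  | Carol | 145.25 
7  | Carol | 245.9  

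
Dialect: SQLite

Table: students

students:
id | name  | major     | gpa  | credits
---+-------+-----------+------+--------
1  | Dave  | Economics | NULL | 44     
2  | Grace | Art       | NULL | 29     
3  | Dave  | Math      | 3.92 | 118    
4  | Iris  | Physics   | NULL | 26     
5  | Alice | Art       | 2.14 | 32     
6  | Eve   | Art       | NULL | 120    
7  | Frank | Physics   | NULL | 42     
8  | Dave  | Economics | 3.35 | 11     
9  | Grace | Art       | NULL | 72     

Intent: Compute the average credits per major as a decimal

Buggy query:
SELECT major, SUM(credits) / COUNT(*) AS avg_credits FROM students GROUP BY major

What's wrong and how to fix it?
Bug: Both operands are integers, so '/' performs integer division and truncates

Fix: Cast one side to REAL so the division keeps the fractional part

Corrected query:
SELECT major, SUM(credits) * 1.0 / COUNT(*) AS avg_credits FROM students GROUP BY major

Result:
major     | avg_credits
----------+------------
Art       | 63.25      
Economics | 27.5       
Math      | 118        
Physics   | 34         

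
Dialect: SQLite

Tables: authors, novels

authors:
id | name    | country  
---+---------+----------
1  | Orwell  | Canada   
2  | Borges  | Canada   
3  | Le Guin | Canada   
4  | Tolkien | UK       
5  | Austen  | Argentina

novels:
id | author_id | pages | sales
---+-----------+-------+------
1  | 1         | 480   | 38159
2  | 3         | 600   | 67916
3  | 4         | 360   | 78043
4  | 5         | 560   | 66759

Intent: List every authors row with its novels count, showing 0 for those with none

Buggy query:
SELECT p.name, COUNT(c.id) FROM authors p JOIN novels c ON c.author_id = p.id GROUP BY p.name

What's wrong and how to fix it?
Bug: INNER JOIN drops authors rows that have no matching novels rows

Fix: Use LEFT JOIN so parents without children still appear (COUNT(c.id) gives 0)

Corrected query:
SELECT p.name, COUNT(c.id) FROM authors p LEFT JOIN novels c ON c.author_id = p.id GROUP BY p.name

Result:
name    | COUNT(c.id)
--------+------------
Austen  | 1          
Borges  | 0          
Le Guin | 1          
Orwell  | 1          
Tolkien | 1          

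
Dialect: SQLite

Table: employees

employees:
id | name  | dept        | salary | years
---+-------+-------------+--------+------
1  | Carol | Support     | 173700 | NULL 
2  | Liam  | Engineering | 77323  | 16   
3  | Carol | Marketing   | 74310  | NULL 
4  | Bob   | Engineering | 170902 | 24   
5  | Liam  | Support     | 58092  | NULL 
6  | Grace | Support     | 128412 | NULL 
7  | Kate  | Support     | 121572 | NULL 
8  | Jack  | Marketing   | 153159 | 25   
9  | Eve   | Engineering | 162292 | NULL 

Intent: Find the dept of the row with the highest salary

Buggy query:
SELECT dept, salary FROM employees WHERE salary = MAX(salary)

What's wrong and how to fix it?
Bug: WHERE is evaluated per row; an aggregate over the whole table isn't defined there

Fix: Use a subquery: WHERE salary = (SELECT MAX(salary) FROM employees)

Corrected query:
SELECT dept, salary FROM employees WHERE salary = (SELECT MAX(salary) FROM employees)

Result:
dept    | salary
--------+-------
Support | 173700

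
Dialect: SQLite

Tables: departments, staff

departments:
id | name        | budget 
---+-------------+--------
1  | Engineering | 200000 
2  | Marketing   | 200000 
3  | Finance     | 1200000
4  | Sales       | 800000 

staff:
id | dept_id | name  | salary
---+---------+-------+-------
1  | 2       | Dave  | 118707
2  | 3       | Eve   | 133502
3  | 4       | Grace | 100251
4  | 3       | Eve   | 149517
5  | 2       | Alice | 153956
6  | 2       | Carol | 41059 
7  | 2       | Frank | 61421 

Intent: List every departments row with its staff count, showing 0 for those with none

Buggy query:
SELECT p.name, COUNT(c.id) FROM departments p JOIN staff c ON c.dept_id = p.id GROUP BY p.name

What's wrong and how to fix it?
Bug: An inner join excludes parents with zero children

Fix: Use LEFT JOIN so parents without children still appear (COUNT(c.id) gives 0)

Corrected query:
SELECT p.name, COUNT(c.id) FROM departments p LEFT JOIN staff c ON c.dept_id = p.id GROUP BY p.name

Result:
name        | COUNT(c.id)
------------+------------
Engineering | 0          
Finance     | 2          
Marketing   | 4          
Sales       | 1          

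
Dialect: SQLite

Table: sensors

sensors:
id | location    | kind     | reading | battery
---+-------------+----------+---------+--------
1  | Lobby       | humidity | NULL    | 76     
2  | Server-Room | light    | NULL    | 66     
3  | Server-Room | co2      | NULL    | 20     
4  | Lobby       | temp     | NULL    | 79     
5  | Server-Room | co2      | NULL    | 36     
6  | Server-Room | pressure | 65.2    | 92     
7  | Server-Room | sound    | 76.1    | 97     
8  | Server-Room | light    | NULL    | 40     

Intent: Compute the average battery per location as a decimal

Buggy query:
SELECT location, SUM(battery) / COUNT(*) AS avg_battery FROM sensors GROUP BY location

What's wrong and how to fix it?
Bug: Both operands are integers, so '/' performs integer division and truncates

Fix: Multiply by 1.0 (or CAST to REAL) to force floating-point division

Corrected query:
SELECT location, SUM(battery) * 1.0 / COUNT(*) AS avg_battery FROM sensors GROUP BY location

Result:
location    | avg_battery
------------+------------
Lobby       | 77.5       
Server-Room | 58.5       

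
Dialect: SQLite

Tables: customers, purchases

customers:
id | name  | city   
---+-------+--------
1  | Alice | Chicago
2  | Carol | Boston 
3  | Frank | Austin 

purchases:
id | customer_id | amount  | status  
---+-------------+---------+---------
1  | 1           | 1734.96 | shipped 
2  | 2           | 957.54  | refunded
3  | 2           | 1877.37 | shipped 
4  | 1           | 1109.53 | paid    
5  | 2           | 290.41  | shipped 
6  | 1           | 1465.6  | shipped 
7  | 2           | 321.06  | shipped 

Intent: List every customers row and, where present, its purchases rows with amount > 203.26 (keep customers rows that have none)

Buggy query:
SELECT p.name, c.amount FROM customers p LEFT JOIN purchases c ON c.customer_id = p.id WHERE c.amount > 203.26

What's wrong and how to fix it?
Bug: Filtering c.amount in WHERE discards the NULL rows produced by LEFT JOIN, turning it into an inner join

Fix: Move the right-table condition into the ON clause so unmatched parents are kept

Corrected query:
SELECT p.name, c.amount FROM customers p LEFT JOIN purchases c ON c.customer_id = p.id AND c.amount > 203.26

Result:
name  | amount 
------+--------
Alice | 1109.53
Alice | 1465.6 
Alice | 1734.96
Carol | 290.41 
Carol | 321.06 
Carol | 957.54 
Carol | 1877.37
Frank | NULL   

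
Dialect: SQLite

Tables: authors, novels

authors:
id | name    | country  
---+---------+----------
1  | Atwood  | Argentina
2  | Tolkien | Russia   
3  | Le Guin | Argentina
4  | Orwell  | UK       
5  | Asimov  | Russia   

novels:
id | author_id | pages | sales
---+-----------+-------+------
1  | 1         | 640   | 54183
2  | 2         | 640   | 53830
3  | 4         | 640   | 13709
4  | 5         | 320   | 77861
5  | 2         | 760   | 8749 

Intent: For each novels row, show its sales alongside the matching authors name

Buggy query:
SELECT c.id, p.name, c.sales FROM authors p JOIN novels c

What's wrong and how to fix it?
Bug: JOIN with no ON clause produces a cartesian product; every novels row pairs with every authors row

Fix: Specify the join condition linking the foreign key to the parent id

Corrected query:
SELECT c.id, p.name, c.sales FROM authors p JOIN novels c ON c.author_id = p.id

Result:
id | name    | sales
---+---------+------
1  | Atwood  | 54183
2  | Tolkien | 53830
3  | Orwell  | 13709
4  | Asimov  | 77861
5  | Tolkien | 8749 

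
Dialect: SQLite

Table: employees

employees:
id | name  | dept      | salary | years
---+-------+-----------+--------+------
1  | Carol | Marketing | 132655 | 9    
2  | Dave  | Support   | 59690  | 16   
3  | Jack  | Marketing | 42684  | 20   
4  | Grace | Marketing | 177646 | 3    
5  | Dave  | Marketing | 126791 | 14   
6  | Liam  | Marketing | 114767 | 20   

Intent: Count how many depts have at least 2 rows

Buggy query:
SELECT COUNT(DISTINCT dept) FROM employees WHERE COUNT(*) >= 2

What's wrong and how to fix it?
Bug: WHERE filters individual rows, not groups, so a group-level COUNT is invalid there

Fix: Use a subquery that GROUPs and filters with HAVING, then count its rows

Corrected query:
SELECT COUNT(*) FROM (SELECT dept FROM employees GROUP BY dept HAVING COUNT(*) >= 2)

Result:
COUNT(*)
--------
1       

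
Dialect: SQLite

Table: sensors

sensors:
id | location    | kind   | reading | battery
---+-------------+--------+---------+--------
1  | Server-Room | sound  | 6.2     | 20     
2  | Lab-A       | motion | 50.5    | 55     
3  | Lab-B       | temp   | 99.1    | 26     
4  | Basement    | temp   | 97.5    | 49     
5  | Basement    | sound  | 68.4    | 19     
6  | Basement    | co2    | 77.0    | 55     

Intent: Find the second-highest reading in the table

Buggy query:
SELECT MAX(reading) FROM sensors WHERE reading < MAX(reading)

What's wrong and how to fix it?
Bug: The inner MAX is an aggregate inside WHERE, which is not allowed

Fix: Compute the overall MAX in a subquery, then take MAX of rows below it

Corrected query:
SELECT MAX(reading) FROM sensors WHERE reading < (SELECT MAX(reading) FROM sensors)

Result:
MAX(reading)
------------
97.5        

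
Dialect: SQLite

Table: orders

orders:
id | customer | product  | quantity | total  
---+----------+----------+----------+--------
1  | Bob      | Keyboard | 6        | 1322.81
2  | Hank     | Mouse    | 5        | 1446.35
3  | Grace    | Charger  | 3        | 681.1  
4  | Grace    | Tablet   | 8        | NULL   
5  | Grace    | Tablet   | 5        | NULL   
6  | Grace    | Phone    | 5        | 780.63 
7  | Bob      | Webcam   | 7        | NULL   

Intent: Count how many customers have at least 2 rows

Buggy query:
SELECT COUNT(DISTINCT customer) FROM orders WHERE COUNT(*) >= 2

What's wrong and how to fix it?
Bug: COUNT(*) cannot appear in WHERE; the per-group count doesn't exist yet

Fix: Use a subquery that GROUPs and filters with HAVING, then count its rows

Corrected query:
SELECT COUNT(*) FROM (SELECT customer FROM orders GROUP BY customer HAVING COUNT(*) >= 2)

Result:
COUNT(*)
--------
2       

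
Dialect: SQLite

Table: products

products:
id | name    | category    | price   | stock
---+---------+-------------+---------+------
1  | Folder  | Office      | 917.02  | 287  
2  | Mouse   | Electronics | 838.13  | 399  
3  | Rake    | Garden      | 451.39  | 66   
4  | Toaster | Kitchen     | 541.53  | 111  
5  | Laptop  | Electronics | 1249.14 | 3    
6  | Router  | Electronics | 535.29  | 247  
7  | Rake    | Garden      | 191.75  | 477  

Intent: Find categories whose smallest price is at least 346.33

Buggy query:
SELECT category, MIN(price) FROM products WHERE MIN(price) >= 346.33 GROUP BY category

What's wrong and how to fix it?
Bug: MIN() in WHERE is a misuse of aggregate

Fix: Use HAVING for the per-group MIN condition

Corrected query:
SELECT category, MIN(price) FROM products GROUP BY category HAVING MIN(price) >= 346.33

Result:
category    | MIN(price)
------------+-----------
Electronics | 535.29    
Kitchen     | 541.53    
Office      | 917.02    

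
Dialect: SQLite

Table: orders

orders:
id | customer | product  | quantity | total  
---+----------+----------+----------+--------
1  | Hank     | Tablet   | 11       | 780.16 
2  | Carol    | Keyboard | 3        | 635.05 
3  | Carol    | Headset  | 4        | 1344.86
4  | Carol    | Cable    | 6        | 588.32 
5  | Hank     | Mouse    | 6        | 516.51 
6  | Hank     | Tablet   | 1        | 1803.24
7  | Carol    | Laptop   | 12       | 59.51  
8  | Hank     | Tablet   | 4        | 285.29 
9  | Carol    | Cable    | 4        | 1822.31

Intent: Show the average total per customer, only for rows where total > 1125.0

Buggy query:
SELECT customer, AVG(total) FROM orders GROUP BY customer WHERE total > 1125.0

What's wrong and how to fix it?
Bug: Row-level WHERE must come before GROUP BY in the clause order

Fix: Move the WHERE clause before GROUP BY

Corrected query:
SELECT customer, AVG(total) FROM orders WHERE total > 1125.0 GROUP BY customer

Result:
customer | AVG(total)
---------+-----------
Carol    | 1583.585  
Hank     | 1803.24   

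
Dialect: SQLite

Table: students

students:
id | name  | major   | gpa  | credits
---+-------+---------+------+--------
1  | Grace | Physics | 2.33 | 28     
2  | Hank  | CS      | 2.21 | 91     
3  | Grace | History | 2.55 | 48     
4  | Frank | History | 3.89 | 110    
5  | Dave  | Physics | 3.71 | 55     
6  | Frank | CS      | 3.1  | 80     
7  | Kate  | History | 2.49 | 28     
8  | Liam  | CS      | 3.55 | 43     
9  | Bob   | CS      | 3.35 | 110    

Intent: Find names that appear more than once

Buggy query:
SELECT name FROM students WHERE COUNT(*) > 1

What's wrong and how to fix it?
Bug: COUNT(*) is an aggregate and cannot be used in WHERE

Fix: Group first, then use HAVING for the count condition

Corrected query:
SELECT name FROM students GROUP BY name HAVING COUNT(*) > 1

Result:
name 
-----
Frank
Grace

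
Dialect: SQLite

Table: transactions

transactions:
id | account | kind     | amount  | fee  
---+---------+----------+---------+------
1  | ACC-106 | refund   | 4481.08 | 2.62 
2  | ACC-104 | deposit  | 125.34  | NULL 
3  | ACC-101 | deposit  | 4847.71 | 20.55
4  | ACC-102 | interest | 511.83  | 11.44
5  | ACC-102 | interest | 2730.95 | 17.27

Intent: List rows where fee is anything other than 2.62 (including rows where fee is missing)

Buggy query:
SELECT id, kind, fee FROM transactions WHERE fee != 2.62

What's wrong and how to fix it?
Bug: Inequality against NULL is unknown, not true; rows with NULL are dropped

Fix: Add an explicit OR fee IS NULL to include the missing-value rows

Corrected query:
SELECT id, kind, fee FROM transactions WHERE fee != 2.62 OR fee IS NULL

Result:
id | kind     | fee  
---+----------+------
2  | deposit  | NULL 
3  | deposit  | 20.55
4  | interest | 11.44
5  | interest | 17.27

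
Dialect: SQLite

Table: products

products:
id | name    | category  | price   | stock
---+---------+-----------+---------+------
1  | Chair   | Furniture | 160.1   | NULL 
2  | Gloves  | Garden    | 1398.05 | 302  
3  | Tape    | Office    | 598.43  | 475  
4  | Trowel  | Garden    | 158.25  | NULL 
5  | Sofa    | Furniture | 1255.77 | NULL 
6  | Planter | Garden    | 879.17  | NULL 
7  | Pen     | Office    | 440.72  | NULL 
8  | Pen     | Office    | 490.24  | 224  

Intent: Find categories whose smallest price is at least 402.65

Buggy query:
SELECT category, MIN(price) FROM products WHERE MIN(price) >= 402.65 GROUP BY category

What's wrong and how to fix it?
Bug: MIN() in WHERE is a misuse of aggregate

Fix: Replace WHERE with HAVING after the GROUP BY

Corrected query:
SELECT category, MIN(price) FROM products GROUP BY category HAVING MIN(price) >= 402.65

Result:
category | MIN(price)
---------+-----------
Office   | 440.72    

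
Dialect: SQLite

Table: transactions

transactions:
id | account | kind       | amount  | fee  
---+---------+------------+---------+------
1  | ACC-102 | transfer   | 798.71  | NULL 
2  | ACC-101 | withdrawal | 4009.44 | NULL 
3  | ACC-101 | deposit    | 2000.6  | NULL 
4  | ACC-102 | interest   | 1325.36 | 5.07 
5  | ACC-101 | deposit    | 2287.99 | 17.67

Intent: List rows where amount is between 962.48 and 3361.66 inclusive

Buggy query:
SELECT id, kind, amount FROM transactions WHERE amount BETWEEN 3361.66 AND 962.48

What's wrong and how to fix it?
Bug: BETWEEN expects the lower bound first; with 3361.66 AND 962.48 the range is empty

Fix: Write BETWEEN 962.48 AND 3361.66

Corrected query:
SELECT id, kind, amount FROM transactions WHERE amount BETWEEN 962.48 AND 3361.66

Result:
id | kind     | amount 
---+----------+--------
3  | deposit  | 2000.6 
4  | interest | 1325.36
5  | deposit  | 2287.99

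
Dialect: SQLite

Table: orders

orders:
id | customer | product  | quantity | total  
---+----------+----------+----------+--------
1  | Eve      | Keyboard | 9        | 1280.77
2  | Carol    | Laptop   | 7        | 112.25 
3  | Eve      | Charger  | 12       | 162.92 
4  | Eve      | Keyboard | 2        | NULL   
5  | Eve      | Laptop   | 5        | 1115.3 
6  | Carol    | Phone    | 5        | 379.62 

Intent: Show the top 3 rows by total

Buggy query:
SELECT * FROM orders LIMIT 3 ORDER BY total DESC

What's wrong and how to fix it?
Bug: LIMIT must come after ORDER BY

Fix: Sort with ORDER BY, then apply LIMIT

Corrected query:
SELECT * FROM orders ORDER BY total DESC LIMIT 3

Result:
id | customer | product  | quantity | total  
---+----------+----------+----------+--------
1  | Eve      | Keyboard | 9        | 1280.77
5  | Eve      | Laptop   | 5        | 1115.3 
6  | Carol    | Phone    | 5        | 379.62 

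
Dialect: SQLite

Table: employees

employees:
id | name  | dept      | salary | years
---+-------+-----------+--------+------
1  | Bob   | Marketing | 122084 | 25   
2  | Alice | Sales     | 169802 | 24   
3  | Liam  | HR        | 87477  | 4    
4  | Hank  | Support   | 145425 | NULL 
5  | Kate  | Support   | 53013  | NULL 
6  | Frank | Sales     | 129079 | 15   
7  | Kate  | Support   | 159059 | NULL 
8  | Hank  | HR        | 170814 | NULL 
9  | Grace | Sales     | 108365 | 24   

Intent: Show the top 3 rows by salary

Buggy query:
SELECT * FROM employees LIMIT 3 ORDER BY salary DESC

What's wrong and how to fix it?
Bug: LIMIT must come after ORDER BY

Fix: Swap the clauses: ORDER BY first, then LIMIT

Corrected query:
SELECT * FROM employees ORDER BY salary DESC LIMIT 3

Result:
id | name  | dept    | salary | years
---+-------+---------+--------+------
8  | Hank  | HR      | 170814 | NULL 
2  | Alice | Sales   | 169802 | 24   
7  | Kate  | Support | 159059 | NULL 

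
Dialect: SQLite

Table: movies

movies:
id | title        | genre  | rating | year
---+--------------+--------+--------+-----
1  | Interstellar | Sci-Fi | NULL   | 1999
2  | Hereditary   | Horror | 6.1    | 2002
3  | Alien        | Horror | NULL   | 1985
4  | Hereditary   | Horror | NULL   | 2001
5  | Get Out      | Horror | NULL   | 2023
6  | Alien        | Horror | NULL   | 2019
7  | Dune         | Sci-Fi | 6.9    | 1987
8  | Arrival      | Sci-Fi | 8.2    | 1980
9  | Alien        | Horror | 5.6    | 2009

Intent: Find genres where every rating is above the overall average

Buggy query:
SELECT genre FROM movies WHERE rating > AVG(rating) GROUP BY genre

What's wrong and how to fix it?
Bug: AVG() is an aggregate; it can't sit directly in WHERE

Fix: Compute the overall average in a scalar subquery and compare each group's MIN against it in HAVING

Corrected query:
SELECT genre FROM movies GROUP BY genre HAVING MIN(rating) > (SELECT AVG(rating) FROM movies)

Result:
genre 
------
Sci-Fi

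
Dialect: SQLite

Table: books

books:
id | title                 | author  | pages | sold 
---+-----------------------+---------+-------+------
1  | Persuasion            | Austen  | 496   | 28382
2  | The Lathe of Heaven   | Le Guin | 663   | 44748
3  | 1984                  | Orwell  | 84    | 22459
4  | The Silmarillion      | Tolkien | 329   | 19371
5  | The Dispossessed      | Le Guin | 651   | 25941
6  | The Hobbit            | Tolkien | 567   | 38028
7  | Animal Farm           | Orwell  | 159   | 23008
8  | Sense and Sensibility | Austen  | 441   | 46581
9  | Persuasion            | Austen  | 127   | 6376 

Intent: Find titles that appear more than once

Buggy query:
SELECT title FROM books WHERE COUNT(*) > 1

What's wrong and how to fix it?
Bug: WHERE can't reference COUNT(*); aggregates are computed after WHERE

Fix: Group first, then use HAVING for the count condition

Corrected query:
SELECT title FROM books GROUP BY title HAVING COUNT(*) > 1

Result:
title     
----------
Persuasion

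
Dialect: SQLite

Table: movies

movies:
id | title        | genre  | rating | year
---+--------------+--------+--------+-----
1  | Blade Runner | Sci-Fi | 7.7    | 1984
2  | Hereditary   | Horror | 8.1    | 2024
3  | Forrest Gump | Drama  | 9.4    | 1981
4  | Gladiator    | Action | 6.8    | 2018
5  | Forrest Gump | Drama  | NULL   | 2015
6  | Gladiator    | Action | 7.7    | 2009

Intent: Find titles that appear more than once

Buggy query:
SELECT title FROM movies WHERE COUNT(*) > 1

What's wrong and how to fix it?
Bug: COUNT(*) is an aggregate and cannot be used in WHERE

Fix: GROUP BY title, then filter groups with HAVING COUNT(*) > 1

Corrected query:
SELECT title FROM movies GROUP BY title HAVING COUNT(*) > 1

Result:
title       
------------
Forrest Gump
Gladiator   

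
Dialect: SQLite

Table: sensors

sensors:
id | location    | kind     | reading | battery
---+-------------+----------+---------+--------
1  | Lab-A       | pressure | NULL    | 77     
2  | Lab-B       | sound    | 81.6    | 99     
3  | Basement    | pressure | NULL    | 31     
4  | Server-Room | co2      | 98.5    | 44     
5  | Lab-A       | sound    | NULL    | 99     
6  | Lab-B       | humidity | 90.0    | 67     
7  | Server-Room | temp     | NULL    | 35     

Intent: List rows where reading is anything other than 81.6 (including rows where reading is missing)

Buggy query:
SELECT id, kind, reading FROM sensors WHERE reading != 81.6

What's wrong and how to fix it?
Bug: 'reading != 81.6' is unknown when reading is NULL, so NULL rows are silently excluded

Fix: Add an explicit OR reading IS NULL to include the missing-value rows

Corrected query:
SELECT id, kind, reading FROM sensors WHERE reading != 81.6 OR reading IS NULL

Result:
id | kind     | reading
---+----------+--------
1  | pressure | NULL   
3  | pressure | NULL   
4  | co2      | 98.5   
5  | sound    | NULL   
6  | humidity | 90     
7  | temp     | NULL   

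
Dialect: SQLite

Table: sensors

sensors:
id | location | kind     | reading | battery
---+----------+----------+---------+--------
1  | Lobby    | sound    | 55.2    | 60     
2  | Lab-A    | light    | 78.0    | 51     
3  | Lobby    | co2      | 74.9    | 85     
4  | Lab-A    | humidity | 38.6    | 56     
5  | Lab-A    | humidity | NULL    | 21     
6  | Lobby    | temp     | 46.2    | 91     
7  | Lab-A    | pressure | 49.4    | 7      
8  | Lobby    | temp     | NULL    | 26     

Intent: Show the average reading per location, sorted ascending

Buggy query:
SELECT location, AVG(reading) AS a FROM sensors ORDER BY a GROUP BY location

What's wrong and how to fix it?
Bug: GROUP BY must precede ORDER BY

Fix: Move ORDER BY to the end, after GROUP BY

Corrected query:
SELECT location, AVG(reading) AS a FROM sensors GROUP BY location ORDER BY a

Result:
location | a        
---------+----------
Lab-A    | 55.333333
Lobby    | 58.766667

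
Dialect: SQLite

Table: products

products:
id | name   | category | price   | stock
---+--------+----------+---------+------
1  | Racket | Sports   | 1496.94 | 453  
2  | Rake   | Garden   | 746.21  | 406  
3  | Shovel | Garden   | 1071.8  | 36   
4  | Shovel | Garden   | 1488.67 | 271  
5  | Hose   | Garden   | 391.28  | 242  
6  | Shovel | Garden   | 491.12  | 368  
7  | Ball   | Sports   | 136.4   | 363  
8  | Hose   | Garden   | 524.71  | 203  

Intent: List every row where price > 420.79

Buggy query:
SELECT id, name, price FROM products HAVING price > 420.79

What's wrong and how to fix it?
Bug: HAVING filters the output of aggregation, but this query has no GROUP BY and no aggregate functions, so SQLite rejects it (HAVING clause on a non-aggregate query); the condition here is per row

Fix: Use WHERE for row-level filtering

Corrected query:
SELECT id, name, price FROM products WHERE price > 420.79

Result:
id | name   | price  
---+--------+--------
1  | Racket | 1496.94
2  | Rake   | 746.21 
3  | Shovel | 1071.8 
4  | Shovel | 1488.67
6  | Shovel | 491.12 
8  | Hose   | 524.71 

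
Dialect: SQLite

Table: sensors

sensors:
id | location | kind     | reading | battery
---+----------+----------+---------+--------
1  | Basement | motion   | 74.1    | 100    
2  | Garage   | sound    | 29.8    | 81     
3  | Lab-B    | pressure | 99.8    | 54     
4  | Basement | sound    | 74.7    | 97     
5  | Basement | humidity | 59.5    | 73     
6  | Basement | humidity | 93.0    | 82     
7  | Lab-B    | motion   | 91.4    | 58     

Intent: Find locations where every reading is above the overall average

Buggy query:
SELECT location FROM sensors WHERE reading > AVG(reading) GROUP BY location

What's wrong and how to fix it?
Bug: WHERE evaluates per row before aggregation, so AVG() is unavailable

Fix: Compute the overall average in a scalar subquery and compare each group's MIN against it in HAVING

Corrected query:
SELECT location FROM sensors GROUP BY location HAVING MIN(reading) > (SELECT AVG(reading) FROM sensors)

Result:
location
--------
Lab-B   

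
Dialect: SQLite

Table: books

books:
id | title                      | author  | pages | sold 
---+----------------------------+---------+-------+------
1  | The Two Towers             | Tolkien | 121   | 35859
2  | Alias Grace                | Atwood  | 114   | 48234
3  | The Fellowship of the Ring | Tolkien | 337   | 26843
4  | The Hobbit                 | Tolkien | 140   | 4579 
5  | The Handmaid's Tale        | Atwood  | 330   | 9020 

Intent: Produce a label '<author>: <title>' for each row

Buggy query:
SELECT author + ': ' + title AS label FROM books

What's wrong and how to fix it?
Bug: '+' is numeric addition; on text columns SQLite converts them to 0 instead of concatenating

Fix: Replace + with || to concatenate text

Corrected query:
SELECT author || ': ' || title AS label FROM books

Result:
label                              
-----------------------------------
Tolkien: The Two Towers            
Atwood: Alias Grace                
Tolkien: The Fellowship of the Ring
Tolkien: The Hobbit                
Atwood: The Handmaid's Tale        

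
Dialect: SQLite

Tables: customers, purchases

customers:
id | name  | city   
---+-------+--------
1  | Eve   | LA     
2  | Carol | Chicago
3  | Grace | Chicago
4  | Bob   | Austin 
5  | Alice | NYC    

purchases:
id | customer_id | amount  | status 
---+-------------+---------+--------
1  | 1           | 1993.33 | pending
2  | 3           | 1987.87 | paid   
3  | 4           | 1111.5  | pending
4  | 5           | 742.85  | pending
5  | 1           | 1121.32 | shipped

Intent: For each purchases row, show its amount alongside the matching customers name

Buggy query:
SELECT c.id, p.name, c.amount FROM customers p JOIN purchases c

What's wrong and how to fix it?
Bug: JOIN with no ON clause produces a cartesian product; every purchases row pairs with every customers row

Fix: Specify the join condition linking the foreign key to the parent id

Corrected query:
SELECT c.id, p.name, c.amount FROM customers p JOIN purchases c ON c.customer_id = p.id

Result:
id | name  | amount 
---+-------+--------
1  | Eve   | 1993.33
2  | Grace | 1987.87
3  | Bob   | 1111.5 
4  | Alice | 742.85 
5  | Eve   | 1121.32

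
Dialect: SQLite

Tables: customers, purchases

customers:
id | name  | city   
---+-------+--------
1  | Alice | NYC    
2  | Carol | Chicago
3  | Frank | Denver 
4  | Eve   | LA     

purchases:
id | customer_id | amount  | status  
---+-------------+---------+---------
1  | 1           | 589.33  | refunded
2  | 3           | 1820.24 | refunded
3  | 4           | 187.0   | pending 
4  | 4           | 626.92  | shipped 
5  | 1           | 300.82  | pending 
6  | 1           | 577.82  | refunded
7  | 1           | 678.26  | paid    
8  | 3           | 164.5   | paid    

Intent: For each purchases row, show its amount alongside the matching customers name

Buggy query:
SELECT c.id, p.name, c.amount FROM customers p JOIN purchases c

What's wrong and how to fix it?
Bug: JOIN with no ON clause produces a cartesian product; every purchases row pairs with every customers row

Fix: Specify the join condition linking the foreign key to the parent id

Corrected query:
SELECT c.id, p.name, c.amount FROM customers p JOIN purchases c ON c.customer_id = p.id

Result:
id | name  | amount 
---+-------+--------
1  | Alice | 589.33 
2  | Frank | 1820.24
3  | Eve   | 187    
4  | Eve   | 626.92 
5  | Alice | 300.82 
6  | Alice | 577.82 
7  | Alice | 678.26 
8  | Frank | 164.5  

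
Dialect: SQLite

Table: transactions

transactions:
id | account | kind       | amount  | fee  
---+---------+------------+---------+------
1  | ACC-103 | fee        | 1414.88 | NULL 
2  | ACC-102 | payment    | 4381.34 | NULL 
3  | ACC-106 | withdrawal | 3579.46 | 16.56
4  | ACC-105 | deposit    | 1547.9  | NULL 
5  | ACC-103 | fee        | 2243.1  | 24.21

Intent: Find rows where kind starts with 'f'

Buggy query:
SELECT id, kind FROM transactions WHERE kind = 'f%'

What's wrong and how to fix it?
Bug: Wildcards only work with LIKE; '=' treats '%' as a literal character

Fix: Replace '=' with LIKE so 'f%' is treated as a pattern

Corrected query:
SELECT id, kind FROM transactions WHERE kind LIKE 'f%'

Result:
id | kind
---+-----
1  | fee 
5  | fee 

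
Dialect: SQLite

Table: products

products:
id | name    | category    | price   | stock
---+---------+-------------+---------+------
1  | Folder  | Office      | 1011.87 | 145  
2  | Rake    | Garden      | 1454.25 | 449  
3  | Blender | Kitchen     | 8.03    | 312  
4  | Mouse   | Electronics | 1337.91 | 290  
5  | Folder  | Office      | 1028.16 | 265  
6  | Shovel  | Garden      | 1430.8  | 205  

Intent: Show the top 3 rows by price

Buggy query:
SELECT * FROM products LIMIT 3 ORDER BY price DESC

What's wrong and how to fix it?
Bug: LIMIT must come after ORDER BY

Fix: Swap the clauses: ORDER BY first, then LIMIT

Corrected query:
SELECT * FROM products ORDER BY price DESC LIMIT 3

Result:
id | name   | category    | price   | stock
---+--------+-------------+---------+------
2  | Rake   | Garden      | 1454.25 | 449  
6  | Shovel | Garden      | 1430.8  | 205  
4  | Mouse  | Electronics | 1337.91 | 290  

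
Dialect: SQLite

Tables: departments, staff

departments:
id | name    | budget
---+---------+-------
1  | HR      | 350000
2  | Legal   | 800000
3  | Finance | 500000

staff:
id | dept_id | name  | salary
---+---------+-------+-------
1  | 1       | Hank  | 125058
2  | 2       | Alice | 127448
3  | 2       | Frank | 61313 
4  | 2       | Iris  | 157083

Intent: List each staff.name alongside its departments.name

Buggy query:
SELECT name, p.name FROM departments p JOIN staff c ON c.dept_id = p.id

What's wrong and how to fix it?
Bug: Both tables have a 'name' column; the unqualified reference is ambiguous

Fix: Qualify the column with its table alias (c.name)

Corrected query:
SELECT c.name, p.name FROM departments p JOIN staff c ON c.dept_id = p.id

Result:
name  | name 
------+------
Hank  | HR   
Alice | Legal
Frank | Legal
Iris  | Legal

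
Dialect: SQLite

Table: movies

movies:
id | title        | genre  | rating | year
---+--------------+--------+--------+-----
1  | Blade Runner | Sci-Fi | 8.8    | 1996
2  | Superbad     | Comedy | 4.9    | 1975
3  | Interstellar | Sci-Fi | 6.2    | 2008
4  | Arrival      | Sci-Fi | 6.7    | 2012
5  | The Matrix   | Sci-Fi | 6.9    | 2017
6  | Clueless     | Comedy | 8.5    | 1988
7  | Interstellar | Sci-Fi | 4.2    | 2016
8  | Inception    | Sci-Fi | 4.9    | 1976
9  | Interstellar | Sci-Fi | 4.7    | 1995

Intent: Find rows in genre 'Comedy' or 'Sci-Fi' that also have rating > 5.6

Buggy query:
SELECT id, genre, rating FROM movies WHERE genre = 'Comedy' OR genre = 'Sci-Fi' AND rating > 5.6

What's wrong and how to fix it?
Bug: Without parentheses, AND is evaluated before OR, so the rating filter only applies to the 'Sci-Fi' branch

Fix: Group the OR with parentheses (or use IN), then AND the threshold

Corrected query:
SELECT id, genre, rating FROM movies WHERE (genre = 'Comedy' OR genre = 'Sci-Fi') AND rating > 5.6

Result:
id | genre  | rating
---+--------+-------
1  | Sci-Fi | 8.8   
3  | Sci-Fi | 6.2   
4  | Sci-Fi | 6.7   
5  | Sci-Fi | 6.9   
6  | Comedy | 8.5   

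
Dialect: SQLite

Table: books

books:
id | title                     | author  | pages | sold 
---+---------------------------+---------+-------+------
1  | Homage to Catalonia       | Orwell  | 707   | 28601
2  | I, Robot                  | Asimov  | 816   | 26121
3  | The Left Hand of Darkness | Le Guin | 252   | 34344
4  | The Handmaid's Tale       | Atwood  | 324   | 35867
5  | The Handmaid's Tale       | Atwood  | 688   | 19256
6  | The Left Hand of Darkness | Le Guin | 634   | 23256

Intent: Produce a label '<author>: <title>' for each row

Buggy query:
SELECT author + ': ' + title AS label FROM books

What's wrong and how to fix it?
Bug: '+' is numeric addition; on text columns SQLite converts them to 0 instead of concatenating

Fix: Use the || operator for string concatenation

Corrected query:
SELECT author || ': ' || title AS label FROM books

Result:
label                             
----------------------------------
Orwell: Homage to Catalonia       
Asimov: I, Robot                  
Le Guin: The Left Hand of Darkness
Atwood: The Handmaid's Tale       
Atwood: The Handmaid's Tale       
Le Guin: The Left Hand of Darkness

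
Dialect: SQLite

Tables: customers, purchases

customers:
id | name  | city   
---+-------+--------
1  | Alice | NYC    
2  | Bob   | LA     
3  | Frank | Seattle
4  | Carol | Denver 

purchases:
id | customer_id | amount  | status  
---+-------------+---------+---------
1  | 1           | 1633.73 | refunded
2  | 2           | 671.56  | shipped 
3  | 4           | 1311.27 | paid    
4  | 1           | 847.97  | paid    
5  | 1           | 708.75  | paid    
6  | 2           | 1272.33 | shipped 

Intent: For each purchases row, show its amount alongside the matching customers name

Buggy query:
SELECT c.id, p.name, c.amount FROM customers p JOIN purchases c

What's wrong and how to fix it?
Bug: JOIN with no ON clause produces a cartesian product; every purchases row pairs with every customers row

Fix: Add ON c.customer_id = p.id to the JOIN

Corrected query:
SELECT c.id, p.name, c.amount FROM customers p JOIN purchases c ON c.customer_id = p.id

Result:
id | name  | amount 
---+-------+--------
1  | Alice | 1633.73
2  | Bob   | 671.56 
3  | Carol | 1311.27
4  | Alice | 847.97 
5  | Alice | 708.75 
6  | Bob   | 1272.33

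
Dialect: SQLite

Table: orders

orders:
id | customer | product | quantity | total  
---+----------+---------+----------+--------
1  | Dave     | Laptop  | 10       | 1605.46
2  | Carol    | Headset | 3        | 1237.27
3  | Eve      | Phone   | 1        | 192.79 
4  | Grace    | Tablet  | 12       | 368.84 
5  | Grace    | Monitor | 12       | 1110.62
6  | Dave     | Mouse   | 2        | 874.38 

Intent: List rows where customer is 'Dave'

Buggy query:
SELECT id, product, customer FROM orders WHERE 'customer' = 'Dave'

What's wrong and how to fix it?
Bug: 'customer' in single quotes is a string literal, not the column; the comparison is literal-vs-literal and never true

Fix: Reference the column as customer without single quotes

Corrected query:
SELECT id, product, customer FROM orders WHERE customer = 'Dave'

Result:
id | product | customer
---+---------+---------
1  | Laptop  | Dave    
6  | Mouse   | Dave    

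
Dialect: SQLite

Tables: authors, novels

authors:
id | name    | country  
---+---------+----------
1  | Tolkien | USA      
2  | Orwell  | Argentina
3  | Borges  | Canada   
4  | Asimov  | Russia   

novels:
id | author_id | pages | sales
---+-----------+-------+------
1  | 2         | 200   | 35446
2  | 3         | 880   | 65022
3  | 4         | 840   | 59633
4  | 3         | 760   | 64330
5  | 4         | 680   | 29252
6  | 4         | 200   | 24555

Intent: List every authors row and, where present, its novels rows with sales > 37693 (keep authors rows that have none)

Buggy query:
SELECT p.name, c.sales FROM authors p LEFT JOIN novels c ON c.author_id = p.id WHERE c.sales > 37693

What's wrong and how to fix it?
Bug: Filtering c.sales in WHERE discards the NULL rows produced by LEFT JOIN, turning it into an inner join

Fix: Move the right-table condition into the ON clause so unmatched parents are kept

Corrected query:
SELECT p.name, c.sales FROM authors p LEFT JOIN novels c ON c.author_id = p.id AND c.sales > 37693

Result:
name    | sales
--------+------
Tolkien | NULL 
Orwell  | NULL 
Borges  | 64330
Borges  | 65022
Asimov  | 59633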